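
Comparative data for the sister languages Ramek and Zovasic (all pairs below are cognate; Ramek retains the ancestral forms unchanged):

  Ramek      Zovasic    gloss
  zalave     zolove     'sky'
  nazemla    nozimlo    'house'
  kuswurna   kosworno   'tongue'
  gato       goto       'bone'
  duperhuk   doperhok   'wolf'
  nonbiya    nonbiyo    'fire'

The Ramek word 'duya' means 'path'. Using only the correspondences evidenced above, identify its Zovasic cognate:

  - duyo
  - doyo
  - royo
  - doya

kuswurna ~ kosworno, duperhuk ~ doperhok — Ramek u corresponds to Zovasic o after a consonant, before a consonant other than r, m, n, p, b, f, v.
nazemla ~ nozimlo, kuswurna ~ kosworno — Ramek a corresponds to Zovasic o word-finally.
Applying these to Ramek 'duya':
  duya → doya   (u→o after a consonant, before a consonant other than r, m, n, p, b, f, v)
  doya → doyo   (a→o word-finally)
So the Zovasic cognate is 'doyo'.

doyo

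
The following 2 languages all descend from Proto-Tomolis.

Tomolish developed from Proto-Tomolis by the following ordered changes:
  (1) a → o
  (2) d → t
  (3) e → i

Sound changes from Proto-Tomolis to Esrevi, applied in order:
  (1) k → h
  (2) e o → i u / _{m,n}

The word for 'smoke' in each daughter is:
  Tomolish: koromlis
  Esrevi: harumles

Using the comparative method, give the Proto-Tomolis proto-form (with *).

*karomles

Position 1: Tomolish has k, Esrevi has h. Tomolish preserves k here (none of its changes turn any other segment into k), so the proto-segment is *k.
Position 2: Tomolish has o, Esrevi has a. Esrevi preserves a here (none of its changes turn any other segment into a), so the proto-segment is *a.
Verify the candidate proto-form against each daughter:
Tomolish: start from *karomles.
  rule 1 (vowel merger): karomles → koromles
  rule 2: no change — koromles
  rule 3 (vowel merger): koromles → koromlis
  ⇒ Tomolish koromlis
Esrevi: start from *karomles.
  rule 1 (unconditioned shift): karomles → haromles
  rule 2 (pre-nasal raising): haromles → harumles
  ⇒ Esrevi harumles
Only *karomles yields all of Tomolish koromlis, Esrevi harumles.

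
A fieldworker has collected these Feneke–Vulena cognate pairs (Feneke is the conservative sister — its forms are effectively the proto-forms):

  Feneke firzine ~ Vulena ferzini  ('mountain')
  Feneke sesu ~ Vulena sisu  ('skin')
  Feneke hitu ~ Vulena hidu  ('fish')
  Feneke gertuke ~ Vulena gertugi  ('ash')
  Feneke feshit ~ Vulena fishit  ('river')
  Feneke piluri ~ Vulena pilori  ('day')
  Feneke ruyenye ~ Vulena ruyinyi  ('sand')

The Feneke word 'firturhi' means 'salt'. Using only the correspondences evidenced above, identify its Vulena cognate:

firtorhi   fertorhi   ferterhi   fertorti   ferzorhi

fertorhi

firzine ~ ferzini — Feneke i corresponds to Vulena e after a consonant, before r.
piluri ~ pilori — Feneke u corresponds to Vulena o after a consonant, before r.
Applying these to Feneke 'firturhi':
  firturhi → ferturhi   (i→e after a consonant, before r)
  ferturhi → fertorhi   (u→o after a consonant, before r)
So the Vulena cognate is 'fertorhi'.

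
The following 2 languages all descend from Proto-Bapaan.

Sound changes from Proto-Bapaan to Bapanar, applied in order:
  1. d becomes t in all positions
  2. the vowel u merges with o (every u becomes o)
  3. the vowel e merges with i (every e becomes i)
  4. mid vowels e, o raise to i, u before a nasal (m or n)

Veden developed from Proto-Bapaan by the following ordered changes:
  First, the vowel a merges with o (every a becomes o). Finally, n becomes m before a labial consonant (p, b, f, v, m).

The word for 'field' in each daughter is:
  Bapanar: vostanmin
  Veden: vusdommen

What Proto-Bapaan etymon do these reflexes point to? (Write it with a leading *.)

*vusdanmen

Position 2: Bapanar has o, Veden has u. Veden preserves u here (none of its changes turn any other segment into u), so the proto-segment is *u.
Position 6: Bapanar has n, Veden has m. Bapanar preserves n here (none of its changes turn any other segment into n), so the proto-segment is *n.
Position 8: Bapanar has i, Veden has e. Veden preserves e here (none of its changes turn any other segment into e), so the proto-segment is *e.
This points to *vusdanmen. Verify forward in each daughter:
Bapanar: start from *vusdanmen.
  rule 1 (unconditioned shift): vusdanmen → vustanmen
  rule 2 (vowel merger): vustanmen → vostanmen
  rule 3 (vowel merger): vostanmen → vostanmin
  rule 4: no change — vostanmin
  ⇒ Bapanar vostanmin
Veden: start from *vusdanmen.
  rule 1 (vowel merger): vusdanmen → vusdonmen
  rule 2 (nasal place assimilation): vusdonmen → vusdommen
  ⇒ Veden vusdommen
No other proto-form is consistent with every reflex, so the reconstruction is *vusdanmen.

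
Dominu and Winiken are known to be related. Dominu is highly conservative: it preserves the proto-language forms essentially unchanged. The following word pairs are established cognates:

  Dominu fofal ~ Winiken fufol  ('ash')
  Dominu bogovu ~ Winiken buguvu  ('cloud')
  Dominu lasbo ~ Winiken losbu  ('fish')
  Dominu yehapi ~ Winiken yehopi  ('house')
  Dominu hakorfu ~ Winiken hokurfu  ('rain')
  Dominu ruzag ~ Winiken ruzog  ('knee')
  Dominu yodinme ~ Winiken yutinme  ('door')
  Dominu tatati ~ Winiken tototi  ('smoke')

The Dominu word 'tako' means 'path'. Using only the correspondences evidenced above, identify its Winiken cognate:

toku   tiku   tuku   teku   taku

fofal ~ fufol, lasbo ~ losbu — Dominu a corresponds to Winiken o after a consonant, before a consonant other than r, m, n, p, b, f, v.
lasbo ~ losbu — Dominu o corresponds to Winiken u word-finally.
Applying these to Dominu 'tako':
  tako → toko   (a→o after a consonant, before a consonant other than r, m, n, p, b, f, v)
  toko → toku   (o→u word-finally)
So the Winiken cognate is 'toku'.

toku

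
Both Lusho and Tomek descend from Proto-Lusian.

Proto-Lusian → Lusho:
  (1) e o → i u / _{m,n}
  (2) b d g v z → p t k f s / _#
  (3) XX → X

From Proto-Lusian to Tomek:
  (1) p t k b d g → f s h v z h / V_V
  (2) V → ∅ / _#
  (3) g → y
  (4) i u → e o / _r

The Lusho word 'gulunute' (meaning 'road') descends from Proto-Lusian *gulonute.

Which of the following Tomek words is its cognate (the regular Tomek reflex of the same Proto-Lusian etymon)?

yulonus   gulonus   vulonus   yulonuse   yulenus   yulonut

Tomek: *gulonute
  gulonute → gulonuse   [intervocalic lenition]
  gulonuse → gulonus   [apocope]
  gulonus → yulonus   [unconditioned shift]
  yulonus (rule 4 does not apply)
  giving Tomek yulonus.
The other candidates each miss or misapply at least one Tomek change.

yulonus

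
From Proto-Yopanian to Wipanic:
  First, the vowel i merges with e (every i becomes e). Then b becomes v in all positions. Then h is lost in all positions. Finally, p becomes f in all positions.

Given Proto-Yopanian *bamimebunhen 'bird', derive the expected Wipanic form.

Wipanic: start from *bamimebunhen.
  rule 1 (vowel merger): bamimebunhen → bamemebunhen
  rule 2 (unconditioned shift): bamemebunhen → vamemevunhen
  rule 3 (h-loss): vamemevunhen → vamemevunen
  rule 4: no change — vamemevunen
  ⇒ Wipanic vamemevunen

vamemevunen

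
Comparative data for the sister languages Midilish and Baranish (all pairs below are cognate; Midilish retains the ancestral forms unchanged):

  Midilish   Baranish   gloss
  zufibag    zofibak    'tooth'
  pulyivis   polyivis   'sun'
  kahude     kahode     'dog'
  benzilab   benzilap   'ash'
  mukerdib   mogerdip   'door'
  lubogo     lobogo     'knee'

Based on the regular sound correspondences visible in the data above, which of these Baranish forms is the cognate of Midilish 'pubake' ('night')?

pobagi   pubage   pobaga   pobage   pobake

pobage

lubogo ~ lobogo — Midilish u corresponds to Baranish o after a consonant, before a labial obstruent.
mukerdib ~ mogerdip — Midilish k corresponds to Baranish g between vowels (before a front vowel).
Applying these to Midilish 'pubake':
  pubake → pobake   (u→o after a consonant, before a labial obstruent)
  pobake → pobage   (k→g between vowels (before a front vowel))
So the Baranish cognate is 'pobage'.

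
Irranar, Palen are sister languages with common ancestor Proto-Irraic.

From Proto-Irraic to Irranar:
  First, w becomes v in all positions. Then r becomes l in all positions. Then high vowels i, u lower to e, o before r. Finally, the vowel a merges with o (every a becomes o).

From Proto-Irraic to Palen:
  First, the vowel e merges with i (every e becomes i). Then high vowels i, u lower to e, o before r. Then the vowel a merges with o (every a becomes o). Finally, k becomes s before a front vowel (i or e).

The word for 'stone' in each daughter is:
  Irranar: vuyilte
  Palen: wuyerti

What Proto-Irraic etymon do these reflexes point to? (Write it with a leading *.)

Position 4: Irranar has i, Palen has e. Irranar preserves i here (none of its changes turn any other segment into i), so the proto-segment is *i.
Position 7: Irranar has e, Palen has i. Taking the neighbouring segments as reconstructed: Irranar e can only go back to *e; Palen i could go back to *e or *i — the one source consistent with every daughter is *e.
Continuing position by position gives *wuyirte; check it forward:
Irranar: *wuyirte > vuyirte > vuyilte  (by unconditioned shift, unconditioned shift)
Palen: *wuyirte
  wuyirte → wuyirti   [vowel merger]
  wuyirti → wuyerti   [pre-rhotic lowering]
  wuyerti (rule 3 does not apply)
  wuyerti (rule 4 does not apply)
  giving Palen wuyerti.
Only *wuyirte yields all of Irranar vuyilte, Palen wuyerti.

*wuyirte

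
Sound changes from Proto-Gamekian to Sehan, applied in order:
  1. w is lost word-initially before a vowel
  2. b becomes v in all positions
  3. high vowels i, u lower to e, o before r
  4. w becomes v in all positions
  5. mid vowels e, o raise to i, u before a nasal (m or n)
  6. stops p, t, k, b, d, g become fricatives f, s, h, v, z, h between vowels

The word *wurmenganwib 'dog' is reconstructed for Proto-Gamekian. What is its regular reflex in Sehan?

orminganviv

Sehan: *wurmenganwib > urmenganwib > urmenganwiv > ormenganwiv > ormenganviv > orminganviv  (by glide loss, unconditioned shift, pre-rhotic lowering, unconditioned shift, pre-nasal raising)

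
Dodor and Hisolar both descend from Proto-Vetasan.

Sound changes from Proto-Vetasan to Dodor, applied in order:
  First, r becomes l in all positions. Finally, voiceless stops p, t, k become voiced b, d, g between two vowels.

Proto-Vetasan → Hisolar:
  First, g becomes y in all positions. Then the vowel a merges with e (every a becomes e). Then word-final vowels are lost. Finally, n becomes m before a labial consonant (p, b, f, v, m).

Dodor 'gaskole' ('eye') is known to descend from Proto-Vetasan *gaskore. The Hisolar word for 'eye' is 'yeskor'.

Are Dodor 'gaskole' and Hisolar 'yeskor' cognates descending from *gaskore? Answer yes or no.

Derive the expected Hisolar reflex of *gaskore:
Hisolar: *gaskore > yaskore > yeskore > yeskor  (by unconditioned shift, vowel merger, apocope)
Hisolar 'yeskor' matches the regular reflex exactly, so the pair is cognate.

yes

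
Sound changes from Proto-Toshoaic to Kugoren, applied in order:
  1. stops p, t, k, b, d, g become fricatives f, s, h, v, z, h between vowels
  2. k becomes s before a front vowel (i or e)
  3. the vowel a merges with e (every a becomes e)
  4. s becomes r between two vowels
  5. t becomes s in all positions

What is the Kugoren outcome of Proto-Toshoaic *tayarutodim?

seyerurozim

Kugoren: *tayarutodim > tayarusozim > teyerusozim > teyerurozim > seyerurozim  (by intervocalic lenition, vowel merger, rhotacism, unconditioned shift)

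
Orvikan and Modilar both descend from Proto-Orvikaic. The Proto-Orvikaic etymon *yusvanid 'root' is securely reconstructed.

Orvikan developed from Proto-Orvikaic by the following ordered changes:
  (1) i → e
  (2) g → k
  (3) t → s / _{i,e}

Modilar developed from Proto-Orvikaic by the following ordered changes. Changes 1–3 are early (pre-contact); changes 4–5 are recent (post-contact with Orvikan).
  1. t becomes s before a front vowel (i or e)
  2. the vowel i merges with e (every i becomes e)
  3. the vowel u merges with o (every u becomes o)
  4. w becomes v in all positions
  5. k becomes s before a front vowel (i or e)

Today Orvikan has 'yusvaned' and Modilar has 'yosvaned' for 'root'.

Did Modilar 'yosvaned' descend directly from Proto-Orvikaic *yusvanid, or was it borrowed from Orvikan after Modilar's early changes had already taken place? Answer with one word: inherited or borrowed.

If inherited, *yusvanid would pass through all of Modilar's changes:
Modilar: *yusvanid
  yusvanid (rule 1 does not apply)
  yusvanid → yusvaned   [vowel merger]
  yusvaned → yosvaned   [vowel merger]
  yosvaned (rule 4 does not apply)
  yosvaned (rule 5 does not apply)
  giving Modilar yosvaned.
If borrowed from Orvikan 'yusvaned' after the early changes, it would undergo only the recent ones:
  rule 4 (unconditioned shift): no change (yusvaned)
  rule 5 (palatalisation): no change (yusvaned)
  ⇒ as a loan: yusvaned
Modilar 'yosvaned' matches the inherited outcome exactly, so it is an inherited cognate, not a loan.

inherited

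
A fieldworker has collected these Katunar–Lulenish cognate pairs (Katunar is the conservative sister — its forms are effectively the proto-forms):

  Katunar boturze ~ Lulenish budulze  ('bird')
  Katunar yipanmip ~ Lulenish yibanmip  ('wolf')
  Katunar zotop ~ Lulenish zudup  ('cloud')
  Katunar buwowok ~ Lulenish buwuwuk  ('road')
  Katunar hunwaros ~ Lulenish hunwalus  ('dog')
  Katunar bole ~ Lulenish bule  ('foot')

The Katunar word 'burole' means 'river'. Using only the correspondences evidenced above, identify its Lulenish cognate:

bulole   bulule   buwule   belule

bulule

hunwaros ~ hunwalus — Katunar r corresponds to Lulenish l between vowels (before a back vowel).
boturze ~ budulze, zotop ~ zudup — Katunar o corresponds to Lulenish u after a consonant, before a consonant other than r, m, n, p, b, f, v.
Applying these to Katunar 'burole':
  burole → bulole   (r→l between vowels (before a back vowel))
  bulole → bulule   (o→u after a consonant, before a consonant other than r, m, n, p, b, f, v)
So the Lulenish cognate is 'bulule'.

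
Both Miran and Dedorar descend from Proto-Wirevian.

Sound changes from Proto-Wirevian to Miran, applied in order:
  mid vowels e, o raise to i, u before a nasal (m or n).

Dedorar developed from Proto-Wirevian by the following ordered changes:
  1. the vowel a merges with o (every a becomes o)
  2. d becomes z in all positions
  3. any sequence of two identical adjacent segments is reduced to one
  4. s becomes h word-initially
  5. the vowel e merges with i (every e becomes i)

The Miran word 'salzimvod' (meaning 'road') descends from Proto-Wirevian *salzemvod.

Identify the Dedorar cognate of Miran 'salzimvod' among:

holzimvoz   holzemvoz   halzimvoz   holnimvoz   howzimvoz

Dedorar: start from *salzemvod.
  rule 1 (vowel merger): salzemvod → solzemvod
  rule 2 (unconditioned shift): solzemvod → solzemvoz
  rule 3: no change — solzemvoz
  rule 4 (debuccalisation): solzemvoz → holzemvoz
  rule 5 (vowel merger): holzemvoz → holzimvoz
  ⇒ Dedorar holzimvoz
The other candidates each miss or misapply at least one Dedorar change.

holzimvoz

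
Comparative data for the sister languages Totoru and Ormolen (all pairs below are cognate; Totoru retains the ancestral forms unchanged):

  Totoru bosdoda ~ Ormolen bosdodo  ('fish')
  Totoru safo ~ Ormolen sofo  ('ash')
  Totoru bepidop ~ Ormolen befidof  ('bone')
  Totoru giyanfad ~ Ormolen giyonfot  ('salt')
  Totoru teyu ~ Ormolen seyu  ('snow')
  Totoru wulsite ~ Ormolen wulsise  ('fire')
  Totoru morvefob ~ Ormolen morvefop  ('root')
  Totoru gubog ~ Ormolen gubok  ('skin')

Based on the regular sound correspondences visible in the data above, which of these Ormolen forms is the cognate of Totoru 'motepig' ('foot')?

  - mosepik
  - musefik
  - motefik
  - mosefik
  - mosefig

mosefik

wulsite ~ wulsise — Totoru t corresponds to Ormolen s between vowels (before a front vowel).
bepidop ~ befidof — Totoru p corresponds to Ormolen f between vowels (before a front vowel).
gubog ~ gubok — Totoru g corresponds to Ormolen k word-finally.
Applying these to Totoru 'motepig':
  motepig → mosepig   (t→s between vowels (before a front vowel))
  mosepig → mosefig   (p→f between vowels (before a front vowel))
  mosefig → mosefik   (g→k word-finally)
So the Ormolen cognate is 'mosefik'.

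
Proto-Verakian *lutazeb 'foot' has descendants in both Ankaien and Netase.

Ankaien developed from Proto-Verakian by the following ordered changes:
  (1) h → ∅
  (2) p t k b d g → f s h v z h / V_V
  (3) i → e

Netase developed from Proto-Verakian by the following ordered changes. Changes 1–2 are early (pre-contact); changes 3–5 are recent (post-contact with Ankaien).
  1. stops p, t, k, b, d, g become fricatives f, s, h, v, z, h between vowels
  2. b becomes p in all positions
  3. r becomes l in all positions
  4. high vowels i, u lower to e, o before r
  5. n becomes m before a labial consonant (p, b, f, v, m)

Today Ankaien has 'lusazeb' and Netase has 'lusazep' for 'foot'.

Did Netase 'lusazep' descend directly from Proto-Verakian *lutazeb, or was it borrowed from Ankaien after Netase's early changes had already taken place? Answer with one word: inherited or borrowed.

inherited

If inherited, *lutazeb would pass through all of Netase's changes:
Netase: *lutazeb
  lutazeb → lusazeb   [intervocalic lenition]
  lusazeb → lusazep   [unconditioned shift]
  lusazep (rule 3 does not apply)
  lusazep (rule 4 does not apply)
  lusazep (rule 5 does not apply)
  giving Netase lusazep.
If borrowed from Ankaien 'lusazeb' after the early changes, it would undergo only the recent ones:
  rule 3 (unconditioned shift): no change (lusazeb)
  rule 4 (pre-rhotic lowering): no change (lusazeb)
  rule 5 (nasal place assimilation): no change (lusazeb)
  ⇒ as a loan: lusazeb
Netase 'lusazep' matches the inherited outcome exactly, so it is an inherited cognate, not a loan.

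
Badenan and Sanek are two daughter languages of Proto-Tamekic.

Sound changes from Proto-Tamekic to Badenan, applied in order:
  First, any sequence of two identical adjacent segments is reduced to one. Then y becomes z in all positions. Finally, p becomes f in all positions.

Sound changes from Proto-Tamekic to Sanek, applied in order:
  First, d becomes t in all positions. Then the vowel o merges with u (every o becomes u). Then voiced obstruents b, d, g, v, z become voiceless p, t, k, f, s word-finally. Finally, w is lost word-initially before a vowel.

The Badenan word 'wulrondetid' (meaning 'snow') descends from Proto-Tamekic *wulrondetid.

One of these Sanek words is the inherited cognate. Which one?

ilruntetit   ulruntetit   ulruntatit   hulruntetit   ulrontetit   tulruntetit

Sanek: *wulrondetid
  wulrondetid → wulrontetit   [unconditioned shift]
  wulrontetit → wulruntetit   [vowel merger]
  wulruntetit (rule 3 does not apply)
  wulruntetit → ulruntetit   [glide loss]
  giving Sanek ulruntetit.
The other candidates each miss or misapply at least one Sanek change.

ulruntetit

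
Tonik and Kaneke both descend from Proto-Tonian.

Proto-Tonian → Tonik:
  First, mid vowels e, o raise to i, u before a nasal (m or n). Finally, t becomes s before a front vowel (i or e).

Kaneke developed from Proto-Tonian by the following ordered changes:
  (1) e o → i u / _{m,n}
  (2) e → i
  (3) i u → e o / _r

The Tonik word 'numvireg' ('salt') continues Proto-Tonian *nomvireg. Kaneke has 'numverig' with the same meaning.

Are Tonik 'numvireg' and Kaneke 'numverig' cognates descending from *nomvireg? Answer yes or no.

Derive the expected Kaneke reflex of *nomvireg:
Kaneke: *nomvireg > numvireg > numvirig > numverig  (by pre-nasal raising, vowel merger, pre-rhotic lowering)
Kaneke 'numverig' matches the regular reflex exactly, so the pair is cognate.

yes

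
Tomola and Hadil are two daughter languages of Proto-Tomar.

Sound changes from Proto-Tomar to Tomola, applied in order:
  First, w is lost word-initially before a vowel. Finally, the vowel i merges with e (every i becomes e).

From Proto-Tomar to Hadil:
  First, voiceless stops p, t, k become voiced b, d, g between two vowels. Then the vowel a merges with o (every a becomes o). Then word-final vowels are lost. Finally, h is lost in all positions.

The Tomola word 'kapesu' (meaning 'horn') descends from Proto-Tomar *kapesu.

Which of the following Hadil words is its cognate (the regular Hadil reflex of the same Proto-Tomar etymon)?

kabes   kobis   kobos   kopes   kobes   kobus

Hadil: *kapesu
  kapesu → kabesu   [intervocalic voicing]
  kabesu → kobesu   [vowel merger]
  kobesu → kobes   [apocope]
  kobes (rule 4 does not apply)
  giving Hadil kobes.
Among the options, 'kobes' alone shows every Hadil change applied in order.

kobes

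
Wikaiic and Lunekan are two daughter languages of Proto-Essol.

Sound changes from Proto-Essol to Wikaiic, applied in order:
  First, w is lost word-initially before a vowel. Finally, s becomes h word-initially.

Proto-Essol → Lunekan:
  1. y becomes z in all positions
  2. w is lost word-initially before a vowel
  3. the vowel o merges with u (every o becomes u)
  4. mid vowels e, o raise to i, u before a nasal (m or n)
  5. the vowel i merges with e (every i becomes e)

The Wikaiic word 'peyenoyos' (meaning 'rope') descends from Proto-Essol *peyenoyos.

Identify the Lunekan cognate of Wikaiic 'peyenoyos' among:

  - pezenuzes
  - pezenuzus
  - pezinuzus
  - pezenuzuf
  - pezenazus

Lunekan: start from *peyenoyos.
  rule 1 (unconditioned shift): peyenoyos → pezenozos
  rule 2: no change — pezenozos
  rule 3 (vowel merger): pezenozos → pezenuzus
  rule 4 (pre-nasal raising): pezenuzus → pezinuzus
  rule 5 (vowel merger): pezinuzus → pezenuzus
  ⇒ Lunekan pezenuzus
The other candidates each miss or misapply at least one Lunekan change.

pezenuzus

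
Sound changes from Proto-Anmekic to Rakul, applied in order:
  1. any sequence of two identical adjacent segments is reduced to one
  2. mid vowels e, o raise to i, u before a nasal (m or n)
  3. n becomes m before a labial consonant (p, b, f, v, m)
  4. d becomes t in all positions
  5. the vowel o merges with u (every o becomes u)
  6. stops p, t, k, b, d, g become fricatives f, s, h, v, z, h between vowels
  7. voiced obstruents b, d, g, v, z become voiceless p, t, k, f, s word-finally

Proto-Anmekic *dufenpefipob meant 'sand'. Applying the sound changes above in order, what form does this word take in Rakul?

Rakul: start from *dufenpefipob.
  rule 1: no change — dufenpefipob
  rule 2 (pre-nasal raising): dufenpefipob → dufinpefipob
  rule 3 (nasal place assimilation): dufinpefipob → dufimpefipob
  rule 4 (unconditioned shift): dufimpefipob → tufimpefipob
  rule 5 (vowel merger): tufimpefipob → tufimpefipub
  rule 6 (intervocalic lenition): tufimpefipub → tufimpefifub
  rule 7 (final devoicing): tufimpefifub → tufimpefifup
  ⇒ Rakul tufimpefifup

tufimpefifup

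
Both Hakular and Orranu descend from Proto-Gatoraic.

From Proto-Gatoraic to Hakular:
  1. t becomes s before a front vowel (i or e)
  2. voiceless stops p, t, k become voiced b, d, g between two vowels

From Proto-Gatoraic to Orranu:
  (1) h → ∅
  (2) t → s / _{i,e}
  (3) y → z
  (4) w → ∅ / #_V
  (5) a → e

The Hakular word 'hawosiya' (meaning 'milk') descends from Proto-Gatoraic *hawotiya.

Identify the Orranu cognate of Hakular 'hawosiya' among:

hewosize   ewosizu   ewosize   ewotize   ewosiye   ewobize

ewosize

Orranu: start from *hawotiya.
  rule 1 (h-loss): hawotiya → awotiya
  rule 2 (palatalisation): awotiya → awosiya
  rule 3 (unconditioned shift): awosiya → awosiza
  rule 4: no change — awosiza
  rule 5 (vowel merger): awosiza → ewosize
  ⇒ Orranu ewosize
Only 'ewosize' matches the regular Orranu development of *hawotiya.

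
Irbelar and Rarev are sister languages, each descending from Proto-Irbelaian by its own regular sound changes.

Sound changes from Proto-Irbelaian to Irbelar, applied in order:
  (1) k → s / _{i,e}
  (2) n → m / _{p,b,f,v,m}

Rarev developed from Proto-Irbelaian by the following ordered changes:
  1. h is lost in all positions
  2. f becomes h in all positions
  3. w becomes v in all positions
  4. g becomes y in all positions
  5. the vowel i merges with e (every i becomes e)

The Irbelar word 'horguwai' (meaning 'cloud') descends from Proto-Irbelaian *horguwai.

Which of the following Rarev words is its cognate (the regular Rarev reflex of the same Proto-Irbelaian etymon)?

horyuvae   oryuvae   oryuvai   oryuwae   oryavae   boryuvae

Rarev: start from *horguwai.
  rule 1 (h-loss): horguwai → orguwai
  rule 2: no change — orguwai
  rule 3 (unconditioned shift): orguwai → orguvai
  rule 4 (unconditioned shift): orguvai → oryuvai
  rule 5 (vowel merger): oryuvai → oryuvae
  ⇒ Rarev oryuvae
Among the options, 'oryuvae' alone shows every Rarev change applied in order.

oryuvae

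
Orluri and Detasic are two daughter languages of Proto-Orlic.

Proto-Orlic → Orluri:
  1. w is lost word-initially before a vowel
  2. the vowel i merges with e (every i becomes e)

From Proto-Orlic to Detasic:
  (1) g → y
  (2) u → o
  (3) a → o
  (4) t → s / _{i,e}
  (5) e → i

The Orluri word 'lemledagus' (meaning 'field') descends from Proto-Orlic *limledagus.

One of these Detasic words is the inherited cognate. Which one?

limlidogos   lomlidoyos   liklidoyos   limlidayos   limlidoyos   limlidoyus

limlidoyos

Detasic: start from *limledagus.
  rule 1 (unconditioned shift): limledagus → limledayus
  rule 2 (vowel merger): limledayus → limledayos
  rule 3 (vowel merger): limledayos → limledoyos
  rule 4: no change — limledoyos
  rule 5 (vowel merger): limledoyos → limlidoyos
  ⇒ Detasic limlidoyos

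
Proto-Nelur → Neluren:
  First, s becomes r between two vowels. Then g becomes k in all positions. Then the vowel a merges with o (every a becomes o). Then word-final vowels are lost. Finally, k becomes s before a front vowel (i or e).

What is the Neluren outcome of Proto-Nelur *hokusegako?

hokurekok

Neluren: start from *hokusegako.
  rule 1 (rhotacism): hokusegako → hokuregako
  rule 2 (unconditioned shift): hokuregako → hokurekako
  rule 3 (vowel merger): hokurekako → hokurekoko
  rule 4 (apocope): hokurekoko → hokurekok
  rule 5: no change — hokurekok
  ⇒ Neluren hokurekok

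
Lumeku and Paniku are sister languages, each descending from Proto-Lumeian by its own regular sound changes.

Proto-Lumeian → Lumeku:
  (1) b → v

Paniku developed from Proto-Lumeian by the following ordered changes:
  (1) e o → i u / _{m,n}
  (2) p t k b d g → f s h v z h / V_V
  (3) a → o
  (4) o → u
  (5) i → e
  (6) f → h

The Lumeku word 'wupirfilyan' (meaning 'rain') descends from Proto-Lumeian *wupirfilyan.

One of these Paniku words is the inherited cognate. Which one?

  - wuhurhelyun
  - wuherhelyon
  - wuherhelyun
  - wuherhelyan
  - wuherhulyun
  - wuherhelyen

wuherhelyun

Paniku: *wupirfilyan
  wupirfilyan (rule 1 does not apply)
  wupirfilyan → wufirfilyan   [intervocalic lenition]
  wufirfilyan → wufirfilyon   [vowel merger]
  wufirfilyon → wufirfilyun   [vowel merger]
  wufirfilyun → wuferfelyun   [vowel merger]
  wuferfelyun → wuherhelyun   [unconditioned shift]
  giving Paniku wuherhelyun.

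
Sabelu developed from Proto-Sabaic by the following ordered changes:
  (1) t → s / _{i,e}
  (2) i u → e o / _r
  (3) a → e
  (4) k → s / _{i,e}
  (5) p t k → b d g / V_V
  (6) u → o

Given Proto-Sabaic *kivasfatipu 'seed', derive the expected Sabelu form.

sivesfesibo

Sabelu: *kivasfatipu
  kivasfatipu → kivasfasipu   [palatalisation]
  kivasfasipu (rule 2 does not apply)
  kivasfasipu → kivesfesipu   [vowel merger]
  kivesfesipu → sivesfesipu   [palatalisation]
  sivesfesipu → sivesfesibu   [intervocalic voicing]
  sivesfesibu → sivesfesibo   [vowel merger]
  giving Sabelu sivesfesibo.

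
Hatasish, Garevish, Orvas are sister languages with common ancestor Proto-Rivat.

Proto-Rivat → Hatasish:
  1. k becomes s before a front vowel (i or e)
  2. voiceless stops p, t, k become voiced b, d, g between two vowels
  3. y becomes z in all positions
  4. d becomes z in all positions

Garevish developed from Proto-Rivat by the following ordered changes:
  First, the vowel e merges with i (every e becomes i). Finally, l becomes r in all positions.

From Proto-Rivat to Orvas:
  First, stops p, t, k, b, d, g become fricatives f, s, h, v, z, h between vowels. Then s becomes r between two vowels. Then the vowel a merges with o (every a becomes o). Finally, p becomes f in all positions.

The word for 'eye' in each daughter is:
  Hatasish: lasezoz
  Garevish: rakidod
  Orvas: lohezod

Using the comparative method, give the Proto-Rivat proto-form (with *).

Position 5: Hatasish has z, Garevish has d, Orvas has z. Garevish preserves d here (none of its changes turn any other segment into d), so the proto-segment is *d.
Position 3: Hatasish has s, Garevish has k, Orvas has h. Garevish preserves k here (none of its changes turn any other segment into k), so the proto-segment is *k.
Continuing position by position gives *lakedod; check it forward:
Hatasish: start from *lakedod.
  rule 1 (palatalisation): lakedod → lasedod
  rule 2: no change — lasedod
  rule 3: no change — lasedod
  rule 4 (unconditioned shift): lasedod → lasezoz
  ⇒ Hatasish lasezoz
Garevish: *lakedod
  lakedod → lakidod   [vowel merger]
  lakidod → rakidod   [unconditioned shift]
  giving Garevish rakidod.
Orvas: *lakedod > lahezod > lohezod  (by intervocalic lenition, vowel merger)
Only *lakedod yields all of Hatasish lasezoz, Garevish rakidod, Orvas lohezod.

*lakedod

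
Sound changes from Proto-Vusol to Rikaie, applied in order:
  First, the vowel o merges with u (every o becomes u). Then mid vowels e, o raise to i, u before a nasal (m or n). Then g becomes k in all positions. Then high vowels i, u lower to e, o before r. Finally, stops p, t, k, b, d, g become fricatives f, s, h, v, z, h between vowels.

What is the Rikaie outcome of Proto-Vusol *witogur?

Rikaie: *witogur
  witogur → witugur   [vowel merger]
  witugur (rule 2 does not apply)
  witugur → witukur   [unconditioned shift]
  witukur → witukor   [pre-rhotic lowering]
  witukor → wisuhor   [intervocalic lenition]
  giving Rikaie wisuhor.

wisuhor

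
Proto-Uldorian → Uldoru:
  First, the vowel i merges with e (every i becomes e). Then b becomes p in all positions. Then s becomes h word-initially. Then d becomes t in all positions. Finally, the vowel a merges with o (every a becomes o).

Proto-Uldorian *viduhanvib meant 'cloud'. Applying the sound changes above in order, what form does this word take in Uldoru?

vetuhonvep

Uldoru: *viduhanvib
  viduhanvib → veduhanveb   [vowel merger]
  veduhanveb → veduhanvep   [unconditioned shift]
  veduhanvep (rule 3 does not apply)
  veduhanvep → vetuhanvep   [unconditioned shift]
  vetuhanvep → vetuhonvep   [vowel merger]
  giving Uldoru vetuhonvep.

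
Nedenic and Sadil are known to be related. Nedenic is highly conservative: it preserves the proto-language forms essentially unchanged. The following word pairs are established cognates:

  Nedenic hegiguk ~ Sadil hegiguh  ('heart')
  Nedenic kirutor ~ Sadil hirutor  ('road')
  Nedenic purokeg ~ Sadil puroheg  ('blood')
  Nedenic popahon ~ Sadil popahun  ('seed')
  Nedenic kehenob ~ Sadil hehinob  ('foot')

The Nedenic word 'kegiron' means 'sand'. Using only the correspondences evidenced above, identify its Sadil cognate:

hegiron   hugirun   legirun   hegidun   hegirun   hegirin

hegirun

kehenob ~ hehinob — Nedenic k corresponds to Sadil h word-initially before a front vowel.
popahon ~ popahun — Nedenic o corresponds to Sadil u after a consonant, before a nasal.
Applying these to Nedenic 'kegiron':
  kegiron → hegiron   (k→h word-initially before a front vowel)
  hegiron → hegirun   (o→u after a consonant, before a nasal)
So the Sadil cognate is 'hegirun'.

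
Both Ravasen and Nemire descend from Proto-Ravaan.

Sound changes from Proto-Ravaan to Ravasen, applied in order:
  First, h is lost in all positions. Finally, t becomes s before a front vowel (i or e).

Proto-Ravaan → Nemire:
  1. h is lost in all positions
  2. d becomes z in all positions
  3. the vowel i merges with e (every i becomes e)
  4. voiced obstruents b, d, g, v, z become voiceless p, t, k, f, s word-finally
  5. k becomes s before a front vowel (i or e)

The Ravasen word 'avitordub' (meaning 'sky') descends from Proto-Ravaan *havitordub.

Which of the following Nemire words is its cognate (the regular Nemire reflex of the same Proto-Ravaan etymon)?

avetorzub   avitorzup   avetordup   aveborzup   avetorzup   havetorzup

avetorzup

Nemire: start from *havitordub.
  rule 1 (h-loss): havitordub → avitordub
  rule 2 (unconditioned shift): avitordub → avitorzub
  rule 3 (vowel merger): avitorzub → avetorzub
  rule 4 (final devoicing): avetorzub → avetorzup
  rule 5: no change — avetorzup
  ⇒ Nemire avetorzup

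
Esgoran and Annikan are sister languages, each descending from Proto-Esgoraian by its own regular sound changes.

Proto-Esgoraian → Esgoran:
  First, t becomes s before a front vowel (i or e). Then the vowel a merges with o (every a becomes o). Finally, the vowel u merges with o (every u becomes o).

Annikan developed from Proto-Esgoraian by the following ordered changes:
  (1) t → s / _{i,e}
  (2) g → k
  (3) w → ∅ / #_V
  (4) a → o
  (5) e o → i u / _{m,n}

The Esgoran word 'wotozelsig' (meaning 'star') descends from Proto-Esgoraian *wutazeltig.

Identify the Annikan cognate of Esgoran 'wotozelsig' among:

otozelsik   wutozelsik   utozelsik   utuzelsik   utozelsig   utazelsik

utozelsik

Annikan: start from *wutazeltig.
  rule 1 (palatalisation): wutazeltig → wutazelsig
  rule 2 (unconditioned shift): wutazelsig → wutazelsik
  rule 3 (glide loss): wutazelsik → utazelsik
  rule 4 (vowel merger): utazelsik → utozelsik
  rule 5: no change — utozelsik
  ⇒ Annikan utozelsik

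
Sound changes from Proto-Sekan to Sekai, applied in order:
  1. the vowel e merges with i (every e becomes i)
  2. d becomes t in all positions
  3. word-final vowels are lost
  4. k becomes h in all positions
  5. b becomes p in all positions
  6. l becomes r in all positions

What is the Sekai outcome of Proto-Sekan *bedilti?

pitirt

Sekai: *bedilti
  bedilti → bidilti   [vowel merger]
  bidilti → bitilti   [unconditioned shift]
  bitilti → bitilt   [apocope]
  bitilt (rule 4 does not apply)
  bitilt → pitilt   [unconditioned shift]
  pitilt → pitirt   [unconditioned shift]
  giving Sekai pitirt.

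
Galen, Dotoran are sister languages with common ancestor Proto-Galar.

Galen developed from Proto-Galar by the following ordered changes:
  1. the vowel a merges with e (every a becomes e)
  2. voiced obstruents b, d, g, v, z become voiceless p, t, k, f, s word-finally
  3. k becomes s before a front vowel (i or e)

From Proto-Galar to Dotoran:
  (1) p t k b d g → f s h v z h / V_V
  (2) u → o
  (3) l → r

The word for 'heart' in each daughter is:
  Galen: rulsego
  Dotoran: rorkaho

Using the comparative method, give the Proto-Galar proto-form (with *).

Position 6: Galen has g, Dotoran has h. Galen preserves g here (none of its changes turn any other segment into g), so the proto-segment is *g.
Position 5: Galen has e, Dotoran has a. Dotoran preserves a here (none of its changes turn any other segment into a), so the proto-segment is *a.
This points to *rulkago. Verify forward in each daughter:
Galen: start from *rulkago.
  rule 1 (vowel merger): rulkago → rulkego
  rule 2: no change — rulkego
  rule 3 (palatalisation): rulkego → rulsego
  ⇒ Galen rulsego
Dotoran: *rulkago
  rulkago → rulkaho   [intervocalic lenition]
  rulkaho → rolkaho   [vowel merger]
  rolkaho → rorkaho   [unconditioned shift]
  giving Dotoran rorkaho.
No other proto-form is consistent with every reflex, so the reconstruction is *rulkago.

*rulkago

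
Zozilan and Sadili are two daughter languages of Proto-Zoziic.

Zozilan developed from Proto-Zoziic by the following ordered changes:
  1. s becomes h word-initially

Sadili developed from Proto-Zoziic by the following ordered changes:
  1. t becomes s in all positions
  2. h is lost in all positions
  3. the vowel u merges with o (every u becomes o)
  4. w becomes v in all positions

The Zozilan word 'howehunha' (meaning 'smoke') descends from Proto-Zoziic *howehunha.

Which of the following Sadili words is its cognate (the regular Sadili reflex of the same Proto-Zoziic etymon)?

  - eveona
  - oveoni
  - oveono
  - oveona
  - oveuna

Sadili: start from *howehunha.
  rule 1: no change — howehunha
  rule 2 (h-loss): howehunha → oweuna
  rule 3 (vowel merger): oweuna → oweona
  rule 4 (unconditioned shift): oweona → oveona
  ⇒ Sadili oveona
Among the options, 'oveona' alone shows every Sadili change applied in order.

oveona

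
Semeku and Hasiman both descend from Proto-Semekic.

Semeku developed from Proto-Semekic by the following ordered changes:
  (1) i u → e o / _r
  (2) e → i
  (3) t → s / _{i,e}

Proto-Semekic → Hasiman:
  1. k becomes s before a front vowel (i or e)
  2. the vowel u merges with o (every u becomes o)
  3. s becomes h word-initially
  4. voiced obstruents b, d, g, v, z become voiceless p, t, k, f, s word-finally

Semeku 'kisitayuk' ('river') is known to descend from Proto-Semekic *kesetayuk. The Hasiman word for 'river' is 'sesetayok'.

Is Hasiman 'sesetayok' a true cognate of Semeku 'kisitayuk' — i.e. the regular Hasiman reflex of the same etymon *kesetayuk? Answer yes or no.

Derive the expected Hasiman reflex of *kesetayuk:
Hasiman: start from *kesetayuk.
  rule 1 (palatalisation): kesetayuk → sesetayuk
  rule 2 (vowel merger): sesetayuk → sesetayok
  rule 3 (debuccalisation): sesetayok → hesetayok
  rule 4: no change — hesetayok
  ⇒ Hasiman hesetayok
The regular Hasiman reflex would be 'hesetayok', but the attested form is 'sesetayok'. The correspondence is irregular, so they are not cognates (the Hasiman form has a different source).

no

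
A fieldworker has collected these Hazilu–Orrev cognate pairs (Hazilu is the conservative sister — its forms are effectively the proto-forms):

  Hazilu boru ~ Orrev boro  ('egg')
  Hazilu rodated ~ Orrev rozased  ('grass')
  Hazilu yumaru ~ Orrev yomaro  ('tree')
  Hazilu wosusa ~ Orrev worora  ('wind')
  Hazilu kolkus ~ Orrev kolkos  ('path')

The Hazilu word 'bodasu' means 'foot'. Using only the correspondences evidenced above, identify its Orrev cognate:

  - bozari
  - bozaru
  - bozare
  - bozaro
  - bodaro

rodated ~ rozased — Hazilu d corresponds to Orrev z between vowels (before a back vowel).
wosusa ~ worora — Hazilu s corresponds to Orrev r between vowels (before a back vowel).
boru ~ boro, yumaru ~ yomaro — Hazilu u corresponds to Orrev o word-finally.
Applying these to Hazilu 'bodasu':
  bodasu → bozasu   (d→z between vowels (before a back vowel))
  bozasu → bozaru   (s→r between vowels (before a back vowel))
  bozaru → bozaro   (u→o word-finally)
So the Orrev cognate is 'bozaro'.

bozaro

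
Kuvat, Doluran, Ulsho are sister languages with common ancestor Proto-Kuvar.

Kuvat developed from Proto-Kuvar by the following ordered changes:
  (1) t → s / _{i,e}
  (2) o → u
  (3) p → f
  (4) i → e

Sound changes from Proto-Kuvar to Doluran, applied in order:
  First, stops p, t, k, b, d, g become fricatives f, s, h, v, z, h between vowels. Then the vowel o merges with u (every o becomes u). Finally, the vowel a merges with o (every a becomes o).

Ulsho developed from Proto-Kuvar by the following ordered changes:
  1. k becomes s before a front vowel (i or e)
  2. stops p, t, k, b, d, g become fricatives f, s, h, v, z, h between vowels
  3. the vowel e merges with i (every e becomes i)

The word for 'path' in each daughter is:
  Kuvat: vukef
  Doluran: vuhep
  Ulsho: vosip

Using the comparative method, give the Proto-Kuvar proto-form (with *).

Position 5: Kuvat has f, Doluran has p, Ulsho has p. Doluran preserves p here (none of its changes turn any other segment into p), so the proto-segment is *p.
Position 2: Kuvat has u, Doluran has u, Ulsho has o. Ulsho preserves o here (none of its changes turn any other segment into o), so the proto-segment is *o.
Continuing position by position gives *vokep; check it forward:
Kuvat: *vokep > vukep > vukef  (by vowel merger, unconditioned shift)
Doluran: *vokep
  vokep → vohep   [intervocalic lenition]
  vohep → vuhep   [vowel merger]
  vuhep (rule 3 does not apply)
  giving Doluran vuhep.
Ulsho: *vokep
  vokep → vosep   [palatalisation]
  vosep (rule 2 does not apply)
  vosep → vosip   [vowel merger]
  giving Ulsho vosip.
Only *vokep yields all of Kuvat vukef, Doluran vuhep, Ulsho vosip.

*vokep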